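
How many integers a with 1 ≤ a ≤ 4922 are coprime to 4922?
The number of a ∈ {1, ..., 4922} with gcd(a, 4922) = 1 is by definition Euler's totient φ(4922). φ is multiplicative, with φ(p^e) = p^e − p^(e−1). Factorise 4922 = 2 · 23 · 107. Then
  φ(4922) = (2 − 1) · (23 − 1) · (107 − 1) = 1 · 22 · 106 = 2332.
So there are 2332 such integers.

Final answer: 2332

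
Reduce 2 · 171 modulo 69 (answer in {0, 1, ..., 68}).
66

Reduce the factors first: 171 ≡ 33 (mod 69), so 2 · 171 ≡ 2 · 33 (mod 69). 2 · 33 = 66. Dividing by 69: 66 = 0·69 + 66. So (2 · 171) mod 69 = 66.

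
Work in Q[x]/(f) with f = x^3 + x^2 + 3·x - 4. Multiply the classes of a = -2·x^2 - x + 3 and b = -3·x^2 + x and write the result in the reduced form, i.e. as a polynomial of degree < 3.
First multiply in Q[x] without reducing: a · b = 6·x^4 + x^3 - 10·x^2 + 3·x. Now divide by f(x) = x^3 + x^2 + 3·x - 4, eliminating the leading term at each step:
  leading term 6·x^4: subtract (6·x)·f(x) = 6·x^4 + 6·x^3 + 18·x^2 - 24·x, leaving -5·x^3 - 28·x^2 + 27·x
  leading term -5·x^3: subtract (-5)·f(x) = -5·x^3 - 5·x^2 - 15·x + 20, leaving -23·x^2 + 42·x - 20
The degree is now < 3, so this is the remainder. Hence a · b ≡ -23·x^2 + 42·x - 20 in Q[x]/(f).

Final answer: a · b ≡ -23·x^2 + 42·x - 20 (mod f(x))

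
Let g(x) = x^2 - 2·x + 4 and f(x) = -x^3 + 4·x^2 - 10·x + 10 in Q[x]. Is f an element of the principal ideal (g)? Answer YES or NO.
In Q[x] the ideal (g) consists of all multiples of g, so f ∈ (g) iff g | f, i.e. iff the remainder of f on division by g is 0. Divide f by g (g is monic, so eliminate the leading term of the running remainder at each step):
  leading term -x^3: subtract (-x)·g(x) = -x^3 + 2·x^2 - 4·x, leaving 2·x^2 - 6·x + 10
  leading term 2·x^2: subtract (2)·g(x) = 2·x^2 - 4·x + 8, leaving 2 - 2·x
The remainder r(x) = 2 - 2·x ≠ 0 (and deg r < deg g), so g ∤ f, i.e. f ∉ (g).

Final answer: NO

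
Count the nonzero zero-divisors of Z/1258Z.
In Z/1258Z each nonzero element is either a unit (gcd with 1258 is 1) or a zero-divisor (gcd > 1). The number of units is φ(1258): factorise 1258 = 2 · 17 · 37, so φ(1258) = (2 − 1) · (17 − 1) · (37 − 1) = 1 · 16 · 36 = 576. The nonzero elements number 1258 − 1 = 1257. Hence the nonzero zero-divisors number 1257 − 576 = 681.

Final answer: Z/1258Z has 681 nonzero zero-divisors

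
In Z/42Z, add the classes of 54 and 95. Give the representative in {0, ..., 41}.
Reduce the summands first: 54 ≡ 12, 95 ≡ 11 (mod 42), so 54 + 95 ≡ 12 + 11 (mod 42). 12 + 11 = 23; 23 = 0·42 + 23, so (54 + 95) mod 42 = 23.

Final answer: 23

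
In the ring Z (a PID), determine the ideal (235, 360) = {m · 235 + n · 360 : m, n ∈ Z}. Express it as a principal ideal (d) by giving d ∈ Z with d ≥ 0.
(235, 360) = (5); d = 5

In the PID Z, (a, b) is generated by gcd(a, b). Compute gcd(360, 235) with the extended Euclidean algorithm, tracking rows (r, s, t) with s·360 + t·235 = r:
  row A: (360, 1, 0)   [1·360 + 0·235 = 360]
  row B: (235, 0, 1)   [0·360 + 1·235 = 235]
  360 = 1·235 + 125   → row C = row A − 1·row B = (125, 1, −1)   [check: 1·360 − 1·235 = 125]
  235 = 1·125 + 110   → row D = row B − 1·row C = (110, −1, 2)   [check: −1·360 + 2·235 = 110]
  125 = 1·110 + 15   → row E = row C − 1·row D = (15, 2, −3)   [check: 2·360 − 3·235 = 15]
  110 = 7·15 + 5   → row F = row D − 7·row E = (5, −15, 23)   [check: −15·360 + 23·235 = 5]
  15 = 3·5 + 0   → remainder 0, stop. gcd = 5 (last nonzero row F).
So gcd(235, 360) = 5, with Bézout identity −15·360 + 23·235 = 5. Containment (⊇): the Bézout identity exhibits 5 as an element of (235, 360), giving (5) ⊆ (235, 360). Containment (⊆): since 5 | 235 and 5 | 360 (235 = 5·47, 360 = 5·72), every Z-linear combination of 235 and 360 is divisible by 5, so (235, 360) ⊆ (5). Therefore (235, 360) = (5), d = 5.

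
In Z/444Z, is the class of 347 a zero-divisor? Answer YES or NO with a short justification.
gcd(347, 444) = 1, so 347 is a unit in Z/444Z (it has a multiplicative inverse). A unit cannot be a zero-divisor: if 347·b ≡ 0 then multiplying both sides by 347^(−1) gives b ≡ 0. So 347 is not a zero-divisor.

Final answer: NO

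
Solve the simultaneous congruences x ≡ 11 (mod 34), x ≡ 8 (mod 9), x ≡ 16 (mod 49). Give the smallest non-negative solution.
x ≡ 3887 (mod 14994); the representative in [0, 14994) is 3887

The moduli 34, 9, 49 are pairwise coprime, so by the CRT there is a unique solution mod 34·9·49 = 14994.
Solve by successive substitution. Start with x ≡ 11 (mod 34).
  Combine with x ≡ 8 (mod 9): write x = 11 + 34·t and require 11 + 34·t ≡ 8 (mod 9), i.e. 34·t ≡ 8 − 11 ≡ 6 (mod 9). Since 34^(−1) ≡ 4 (mod 9) (34 ≡ 7 (mod 9)), t ≡ 4·6 ≡ 6 (mod 9). So x ≡ 11 + 34·6 = 215 (mod 306).
  Combine with x ≡ 16 (mod 49): write x = 215 + 306·t and require 215 + 306·t ≡ 16 (mod 49), i.e. 306·t ≡ 16 − 215 ≡ 46 (mod 49). Since 306^(−1) ≡ 45 (mod 49) (306 ≡ 12 (mod 49)), t ≡ 45·46 ≡ 12 (mod 49). So x ≡ 215 + 306·12 = 3887 (mod 14994).
Unique solution in [0, 14994): x = 3887.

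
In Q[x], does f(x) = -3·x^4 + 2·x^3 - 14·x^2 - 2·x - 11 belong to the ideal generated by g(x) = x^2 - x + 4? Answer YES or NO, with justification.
NO

In Q[x] the ideal (g) consists of all multiples of g, so f ∈ (g) iff g | f, i.e. iff the remainder of f on division by g is 0. Divide f by g (g is monic, so eliminate the leading term of the running remainder at each step):
  leading term -3·x^4: subtract (-3·x^2)·g(x) = -3·x^4 + 3·x^3 - 12·x^2, leaving -x^3 - 2·x^2 - 2·x - 11
  leading term -x^3: subtract (-x)·g(x) = -x^3 + x^2 - 4·x, leaving -3·x^2 + 2·x - 11
  leading term -3·x^2: subtract (-3)·g(x) = -3·x^2 + 3·x - 12, leaving 1 - x
The remainder r(x) = 1 - x ≠ 0 (and deg r < deg g), so g ∤ f, i.e. f ∉ (g).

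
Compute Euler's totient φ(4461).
φ(4461) = 2972

φ is multiplicative, with φ(p^e) = p^e − p^(e−1). Factorise 4461 = 3 · 1487. Then
  φ(4461) = (3 − 1) · (1487 − 1) = 2 · 1486 = 2972.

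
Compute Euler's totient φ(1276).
φ(1276) = 560

φ is multiplicative, with φ(p^e) = p^e − p^(e−1). Factorise 1276 = 2^2 · 11 · 29. Then
  φ(1276) = (2^2 − 2^1) · (11 − 1) · (29 − 1) = 2 · 10 · 28 = 560.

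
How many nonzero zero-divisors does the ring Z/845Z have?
Z/845Z has 220 nonzero zero-divisors

In Z/845Z each nonzero element is either a unit (gcd with 845 is 1) or a zero-divisor (gcd > 1). The number of units is φ(845): factorise 845 = 5 · 13^2, so φ(845) = (5 − 1) · (13^2 − 13^1) = 4 · 156 = 624. The nonzero elements number 845 − 1 = 844. Hence the nonzero zero-divisors number 844 − 624 = 220.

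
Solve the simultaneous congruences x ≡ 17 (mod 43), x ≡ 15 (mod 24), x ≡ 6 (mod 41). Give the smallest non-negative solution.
x ≡ 20055 (mod 42312); the representative in [0, 42312) is 20055

The moduli 43, 24, 41 are pairwise coprime, so by the CRT there is a unique solution mod 43·24·41 = 42312.
Solve by successive substitution. Start with x ≡ 17 (mod 43).
  Combine with x ≡ 15 (mod 24): write x = 17 + 43·t and require 17 + 43·t ≡ 15 (mod 24), i.e. 43·t ≡ 15 − 17 ≡ 22 (mod 24). Since 43^(−1) ≡ 19 (mod 24) (43 ≡ 19 (mod 24)), t ≡ 19·22 ≡ 10 (mod 24). So x ≡ 17 + 43·10 = 447 (mod 1032).
  Combine with x ≡ 6 (mod 41): write x = 447 + 1032·t and require 447 + 1032·t ≡ 6 (mod 41), i.e. 1032·t ≡ 6 − 447 ≡ 10 (mod 41). Since 1032^(−1) ≡ 6 (mod 41) (1032 ≡ 7 (mod 41)), t ≡ 6·10 ≡ 19 (mod 41). So x ≡ 447 + 1032·19 = 20055 (mod 42312).
Unique solution in [0, 42312): x = 20055.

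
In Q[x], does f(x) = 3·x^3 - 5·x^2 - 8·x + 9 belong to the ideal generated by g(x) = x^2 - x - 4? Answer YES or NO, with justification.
NO

In Q[x] the ideal (g) consists of all multiples of g, so f ∈ (g) iff g | f, i.e. iff the remainder of f on division by g is 0. Divide f by g (g is monic, so eliminate the leading term of the running remainder at each step):
  leading term 3·x^3: subtract (3·x)·g(x) = 3·x^3 - 3·x^2 - 12·x, leaving -2·x^2 + 4·x + 9
  leading term -2·x^2: subtract (-2)·g(x) = -2·x^2 + 2·x + 8, leaving 2·x + 1
The remainder r(x) = 2·x + 1 ≠ 0 (and deg r < deg g), so g ∤ f, i.e. f ∉ (g).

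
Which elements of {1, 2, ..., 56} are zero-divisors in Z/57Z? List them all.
nonzero zero-divisors of Z/57Z = {3, 6, 9, 12, 15, 18, 19, 21, 24, 27, 30, 33, 36, 38, 39, 42, 45, 48, 51, 54}

An element a ∈ Z/57Z (with a ≠ 0) is a zero-divisor iff gcd(a, 57) > 1 (because a is a unit precisely when gcd(a, n) = 1, and in Z/nZ every nonzero, non-unit element is a zero-divisor). Scan a = 1, ..., 56 and keep those with gcd(a, 57) > 1:
  gcd(3, 57) = 3, gcd(6, 57) = 3, gcd(9, 57) = 3, gcd(12, 57) = 3, gcd(15, 57) = 3, gcd(18, 57) = 3, gcd(19, 57) = 19, gcd(21, 57) = 3, gcd(24, 57) = 3, gcd(27, 57) = 3, gcd(30, 57) = 3, gcd(33, 57) = 3, gcd(36, 57) = 3, gcd(38, 57) = 19, gcd(39, 57) = 3, gcd(42, 57) = 3, gcd(45, 57) = 3, gcd(48, 57) = 3, gcd(51, 57) = 3, gcd(54, 57) = 3.
All other a ∈ {1, ..., 56} have gcd(a, 57) = 1 and are units. So the nonzero zero-divisors are exactly the 20 values of a appearing in this scan.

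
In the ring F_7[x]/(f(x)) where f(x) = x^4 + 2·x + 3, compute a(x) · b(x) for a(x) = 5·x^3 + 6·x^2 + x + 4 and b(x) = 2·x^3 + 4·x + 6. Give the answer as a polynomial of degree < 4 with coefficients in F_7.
Multiply as integer polynomials: a · b = 10·x^6 + 12·x^5 + 22·x^4 + 62·x^3 + 40·x^2 + 22·x + 24. Reducing coefficients mod 7: a · b ≡ 3·x^6 + 5·x^5 + x^4 + 6·x^3 + 5·x^2 + x + 3. Now divide by f(x) = x^4 + 2·x + 3 in F_7[x], eliminating the leading term at each step:
  leading term 3·x^6: subtract (3·x^2)·f(x) = 3·x^6 + 6·x^3 + 2·x^2, leaving 5·x^5 + x^4 + 3·x^2 + x + 3 (coefficients mod 7)
  leading term 5·x^5: subtract (5·x)·f(x) = 5·x^5 + 3·x^2 + x, leaving x^4 + 3 (coefficients mod 7)
  leading term x^4: subtract (1)·f(x) = x^4 + 2·x + 3, leaving 5·x (coefficients mod 7)
The degree is now < 4, so this is the remainder. Hence a · b ≡ 5·x in F_7[x]/(f).

Final answer: a · b ≡ 5·x (mod f(x))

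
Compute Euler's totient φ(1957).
φ(1957) = 1836

φ is multiplicative, with φ(p^e) = p^e − p^(e−1). Factorise 1957 = 19 · 103. Then
  φ(1957) = (19 − 1) · (103 − 1) = 18 · 102 = 1836.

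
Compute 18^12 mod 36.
0

Use repeated squaring. Binary(12) = 1100. Walk through the bits of the exponent 12 left-to-right: at each bit after the leading one, square the running value, then multiply by 18 if the bit is 1 (always reducing mod 36):
  bit 1 = 1 (leading): start with 18.
  bit 2 = 1: square 18^2 = 324 ≡ 0; bit is 1, so multiply 0·18 = 0 (mod 36).
  bit 3 = 0: square 0^2 = 0 (mod 36).
  bit 4 = 0: square 0^2 = 0 (mod 36).
Final value: 18^12 ≡ 0 (mod 36).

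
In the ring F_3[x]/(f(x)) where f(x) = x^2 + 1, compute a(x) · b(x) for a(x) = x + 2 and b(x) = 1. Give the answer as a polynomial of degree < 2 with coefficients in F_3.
Multiply as integer polynomials: a · b = x + 2. Reducing coefficients mod 3: a · b ≡ x + 2. This already has degree < 2, so no reduction by f is needed. Hence a · b ≡ x + 2 in F_3[x]/(f).

Final answer: a · b ≡ x + 2 (mod f(x))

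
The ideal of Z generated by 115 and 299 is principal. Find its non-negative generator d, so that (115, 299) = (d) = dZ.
(115, 299) = (23); d = 23

In the PID Z, (a, b) is generated by gcd(a, b). Compute gcd(299, 115) with the extended Euclidean algorithm, tracking rows (r, s, t) with s·299 + t·115 = r:
  row A: (299, 1, 0)   [1·299 + 0·115 = 299]
  row B: (115, 0, 1)   [0·299 + 1·115 = 115]
  299 = 2·115 + 69   → row C = row A − 2·row B = (69, 1, −2)   [check: 1·299 − 2·115 = 69]
  115 = 1·69 + 46   → row D = row B − 1·row C = (46, −1, 3)   [check: −1·299 + 3·115 = 46]
  69 = 1·46 + 23   → row E = row C − 1·row D = (23, 2, −5)   [check: 2·299 − 5·115 = 23]
  46 = 2·23 + 0   → remainder 0, stop. gcd = 23 (last nonzero row E).
So gcd(115, 299) = 23, with Bézout identity 2·299 − 5·115 = 23. Containment (⊇): the Bézout identity exhibits 23 as an element of (115, 299), giving (23) ⊆ (115, 299). Containment (⊆): since 23 | 115 and 23 | 299 (115 = 23·5, 299 = 23·13), every Z-linear combination of 115 and 299 is divisible by 23, so (115, 299) ⊆ (23). Therefore (115, 299) = (23), d = 23.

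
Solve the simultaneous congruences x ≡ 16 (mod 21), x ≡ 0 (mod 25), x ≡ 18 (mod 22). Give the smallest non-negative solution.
The moduli 21, 25, 22 are pairwise coprime, so by the CRT there is a unique solution mod 21·25·22 = 11550.
Solve by successive substitution. Start with x ≡ 16 (mod 21).
  Combine with x ≡ 0 (mod 25): write x = 16 + 21·t and require 16 + 21·t ≡ 0 (mod 25), i.e. 21·t ≡ 0 − 16 ≡ 9 (mod 25). Since 21^(−1) ≡ 6 (mod 25), t ≡ 6·9 ≡ 4 (mod 25). So x ≡ 16 + 21·4 = 100 (mod 525).
  Combine with x ≡ 18 (mod 22): write x = 100 + 525·t and require 100 + 525·t ≡ 18 (mod 22), i.e. 525·t ≡ 18 − 100 ≡ 6 (mod 22). Since 525^(−1) ≡ 7 (mod 22) (525 ≡ 19 (mod 22)), t ≡ 7·6 ≡ 20 (mod 22). So x ≡ 100 + 525·20 = 10600 (mod 11550).
Unique solution in [0, 11550): x = 10600.

Final answer: x ≡ 10600 (mod 11550); the representative in [0, 11550) is 10600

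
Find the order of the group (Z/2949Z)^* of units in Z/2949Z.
(Z/2949Z)^* consists of the classes a with gcd(a, 2949) = 1, so its order is φ(2949). φ is multiplicative, with φ(p^e) = p^e − p^(e−1). Factorise 2949 = 3 · 983. Then
  φ(2949) = (3 − 1) · (983 − 1) = 2 · 982 = 1964.
Thus |(Z/2949Z)^*| = 1964.

Final answer: |(Z/2949Z)^*| = 1964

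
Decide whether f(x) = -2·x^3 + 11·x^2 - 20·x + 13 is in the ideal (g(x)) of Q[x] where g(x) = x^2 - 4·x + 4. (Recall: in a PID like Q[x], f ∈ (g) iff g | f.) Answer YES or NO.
In Q[x] the ideal (g) consists of all multiples of g, so f ∈ (g) iff g | f, i.e. iff the remainder of f on division by g is 0. Divide f by g (g is monic, so eliminate the leading term of the running remainder at each step):
  leading term -2·x^3: subtract (-2·x)·g(x) = -2·x^3 + 8·x^2 - 8·x, leaving 3·x^2 - 12·x + 13
  leading term 3·x^2: subtract (3)·g(x) = 3·x^2 - 12·x + 12, leaving 1
The remainder r(x) = 1 ≠ 0 (and deg r < deg g), so g ∤ f, i.e. f ∉ (g).

Final answer: NO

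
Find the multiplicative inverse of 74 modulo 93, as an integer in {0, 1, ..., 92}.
Apply the extended Euclidean algorithm to (93, 74), tracking rows (r, s, t) with s·93 + t·74 = r. Each division r_prev = q·r_cur + r_new produces the new row as (previous row) − q·(current row):
  row A: (93, 1, 0)   [1·93 + 0·74 = 93]
  row B: (74, 0, 1)   [0·93 + 1·74 = 74]
  93 = 1·74 + 19   → row C = row A − 1·row B = (19, 1, −1)   [check: 1·93 − 1·74 = 19]
  74 = 3·19 + 17   → row D = row B − 3·row C = (17, −3, 4)   [check: −3·93 + 4·74 = 17]
  19 = 1·17 + 2   → row E = row C − 1·row D = (2, 4, −5)   [check: 4·93 − 5·74 = 2]
  17 = 8·2 + 1   → row F = row D − 8·row E = (1, −35, 44)   [check: −35·93 + 44·74 = 1]
  2 = 2·1 + 0   → remainder 0, stop. gcd = 1 (last nonzero row F).
The gcd is 1, so 74 is invertible mod 93. The last nonzero row gives −35·93 + 44·74 = 1, so t = 44. So 74^(−1) ≡ 44 (mod 93). Verify: 74 · 44 = 3256 ≡ 1 (mod 93). ✓

Final answer: 74^(−1) ≡ 44 (mod 93)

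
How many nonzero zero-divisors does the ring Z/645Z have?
Z/645Z has 308 nonzero zero-divisors

In Z/645Z each nonzero element is either a unit (gcd with 645 is 1) or a zero-divisor (gcd > 1). The number of units is φ(645): factorise 645 = 3 · 5 · 43, so φ(645) = (3 − 1) · (5 − 1) · (43 − 1) = 2 · 4 · 42 = 336. The nonzero elements number 645 − 1 = 644. Hence the nonzero zero-divisors number 644 − 336 = 308.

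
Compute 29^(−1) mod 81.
29^(−1) ≡ 14 (mod 81)

Apply the extended Euclidean algorithm to (81, 29), tracking rows (r, s, t) with s·81 + t·29 = r. Each division r_prev = q·r_cur + r_new produces the new row as (previous row) − q·(current row):
  row A: (81, 1, 0)   [1·81 + 0·29 = 81]
  row B: (29, 0, 1)   [0·81 + 1·29 = 29]
  81 = 2·29 + 23   → row C = row A − 2·row B = (23, 1, −2)   [check: 1·81 − 2·29 = 23]
  29 = 1·23 + 6   → row D = row B − 1·row C = (6, −1, 3)   [check: −1·81 + 3·29 = 6]
  23 = 3·6 + 5   → row E = row C − 3·row D = (5, 4, −11)   [check: 4·81 − 11·29 = 5]
  6 = 1·5 + 1   → row F = row D − 1·row E = (1, −5, 14)   [check: −5·81 + 14·29 = 1]
  5 = 5·1 + 0   → remainder 0, stop. gcd = 1 (last nonzero row F).
The gcd is 1, so 29 is invertible mod 81. The last nonzero row gives −5·81 + 14·29 = 1, so t = 14. So 29^(−1) ≡ 14 (mod 81). Verify: 29 · 14 = 406 ≡ 1 (mod 81). ✓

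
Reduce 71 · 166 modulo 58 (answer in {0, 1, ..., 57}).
Reduce the factors first: 71 ≡ 13, 166 ≡ 50 (mod 58), so 71 · 166 ≡ 13 · 50 (mod 58). 13 · 50 = 650. Dividing by 58: 650 = 11·58 + 12. So (71 · 166) mod 58 = 12.

Final answer: 12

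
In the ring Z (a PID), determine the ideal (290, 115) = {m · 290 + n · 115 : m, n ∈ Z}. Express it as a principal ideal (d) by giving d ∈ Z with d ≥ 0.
(290, 115) = (5); d = 5

In the PID Z, (a, b) is generated by gcd(a, b). Compute gcd(290, 115) with the extended Euclidean algorithm, tracking rows (r, s, t) with s·290 + t·115 = r:
  row A: (290, 1, 0)   [1·290 + 0·115 = 290]
  row B: (115, 0, 1)   [0·290 + 1·115 = 115]
  290 = 2·115 + 60   → row C = row A − 2·row B = (60, 1, −2)   [check: 1·290 − 2·115 = 60]
  115 = 1·60 + 55   → row D = row B − 1·row C = (55, −1, 3)   [check: −1·290 + 3·115 = 55]
  60 = 1·55 + 5   → row E = row C − 1·row D = (5, 2, −5)   [check: 2·290 − 5·115 = 5]
  55 = 11·5 + 0   → remainder 0, stop. gcd = 5 (last nonzero row E).
So gcd(290, 115) = 5, with Bézout identity 2·290 − 5·115 = 5. Containment (⊇): the Bézout identity exhibits 5 as an element of (290, 115), giving (5) ⊆ (290, 115). Containment (⊆): since 5 | 290 and 5 | 115 (290 = 5·58, 115 = 5·23), every Z-linear combination of 290 and 115 is divisible by 5, so (290, 115) ⊆ (5). Therefore (290, 115) = (5), d = 5.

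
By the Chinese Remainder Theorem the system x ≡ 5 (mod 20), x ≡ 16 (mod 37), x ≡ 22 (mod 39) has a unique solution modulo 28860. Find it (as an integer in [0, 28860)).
x ≡ 28765 (mod 28860); the representative in [0, 28860) is 28765

The moduli 20, 37, 39 are pairwise coprime, so by the CRT there is a unique solution mod 20·37·39 = 28860.
Solve by successive substitution. Start with x ≡ 5 (mod 20).
  Combine with x ≡ 16 (mod 37): write x = 5 + 20·t and require 5 + 20·t ≡ 16 (mod 37), i.e. 20·t ≡ 16 − 5 ≡ 11 (mod 37). Since 20^(−1) ≡ 13 (mod 37), t ≡ 13·11 ≡ 32 (mod 37). So x ≡ 5 + 20·32 = 645 (mod 740).
  Combine with x ≡ 22 (mod 39): write x = 645 + 740·t and require 645 + 740·t ≡ 22 (mod 39), i.e. 740·t ≡ 22 − 645 ≡ 1 (mod 39). Since 740^(−1) ≡ 38 (mod 39) (740 ≡ 38 (mod 39)), t ≡ 38·1 ≡ 38 (mod 39). So x ≡ 645 + 740·38 = 28765 (mod 28860).
Unique solution in [0, 28860): x = 28765.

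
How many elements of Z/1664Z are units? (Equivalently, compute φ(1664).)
Z/1664Z has φ(1664) = 768 units

An element a ∈ Z/1664Z is a unit iff gcd(a, 1664) = 1, so the number of units is φ(1664). φ is multiplicative, with φ(p^e) = p^e − p^(e−1). Factorise 1664 = 2^7 · 13. Then
  φ(1664) = (2^7 − 2^6) · (13 − 1) = 64 · 12 = 768.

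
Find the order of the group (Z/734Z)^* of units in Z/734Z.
(Z/734Z)^* consists of the classes a with gcd(a, 734) = 1, so its order is φ(734). φ is multiplicative, with φ(p^e) = p^e − p^(e−1). Factorise 734 = 2 · 367. Then
  φ(734) = (2 − 1) · (367 − 1) = 1 · 366 = 366.
Thus |(Z/734Z)^*| = 366.

Final answer: |(Z/734Z)^*| = 366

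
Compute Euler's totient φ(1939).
φ is multiplicative, with φ(p^e) = p^e − p^(e−1). Factorise 1939 = 7 · 277. Then
  φ(1939) = (7 − 1) · (277 − 1) = 6 · 276 = 1656.

Final answer: φ(1939) = 1656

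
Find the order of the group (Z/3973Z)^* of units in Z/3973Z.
|(Z/3973Z)^*| = 3808

(Z/3973Z)^* consists of the classes a with gcd(a, 3973) = 1, so its order is φ(3973). φ is multiplicative, with φ(p^e) = p^e − p^(e−1). Factorise 3973 = 29 · 137. Then
  φ(3973) = (29 − 1) · (137 − 1) = 28 · 136 = 3808.
Thus |(Z/3973Z)^*| = 3808.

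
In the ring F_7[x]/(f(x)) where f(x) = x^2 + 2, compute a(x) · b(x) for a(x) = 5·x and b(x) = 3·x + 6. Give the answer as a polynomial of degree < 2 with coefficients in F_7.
a · b ≡ 2·x + 5 (mod f(x))

Multiply as integer polynomials: a · b = 15·x^2 + 30·x. Reducing coefficients mod 7: a · b ≡ x^2 + 2·x. Now divide by f(x) = x^2 + 2 in F_7[x], eliminating the leading term at each step:
  leading term x^2: subtract (1)·f(x) = x^2 + 2, leaving 2·x + 5 (coefficients mod 7)
The degree is now < 2, so this is the remainder. Hence a · b ≡ 2·x + 5 in F_7[x]/(f).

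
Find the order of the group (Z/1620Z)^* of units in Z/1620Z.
|(Z/1620Z)^*| = 432

(Z/1620Z)^* consists of the classes a with gcd(a, 1620) = 1, so its order is φ(1620). φ is multiplicative, with φ(p^e) = p^e − p^(e−1). Factorise 1620 = 2^2 · 3^4 · 5. Then
  φ(1620) = (2^2 − 2^1) · (3^4 − 3^3) · (5 − 1) = 2 · 54 · 4 = 432.
Thus |(Z/1620Z)^*| = 432.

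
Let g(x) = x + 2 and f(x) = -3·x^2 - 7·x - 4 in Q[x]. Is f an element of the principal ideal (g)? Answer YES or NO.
In Q[x] the ideal (g) consists of all multiples of g, so f ∈ (g) iff g | f, i.e. iff the remainder of f on division by g is 0. Divide f by g (g is monic, so eliminate the leading term of the running remainder at each step):
  leading term -3·x^2: subtract (-3·x)·g(x) = -3·x^2 - 6·x, leaving -x - 4
  leading term -x: subtract (-1)·g(x) = -x - 2, leaving -2
The remainder r(x) = -2 ≠ 0 (and deg r < deg g), so g ∤ f, i.e. f ∉ (g).

Final answer: NO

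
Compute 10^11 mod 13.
Use repeated squaring. Binary(11) = 1011. Walk through the bits of the exponent 11 left-to-right: at each bit after the leading one, square the running value, then multiply by 10 if the bit is 1 (always reducing mod 13):
  bit 1 = 1 (leading): start with 10.
  bit 2 = 0: square 10^2 = 100 ≡ 9 (mod 13).
  bit 3 = 1: square 9^2 = 81 ≡ 3; bit is 1, so multiply 3·10 = 30 ≡ 4 (mod 13).
  bit 4 = 1: square 4^2 = 16 ≡ 3; bit is 1, so multiply 3·10 = 30 ≡ 4 (mod 13).
Final value: 10^11 ≡ 4 (mod 13).

Final answer: 4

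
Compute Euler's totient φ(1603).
φ is multiplicative, with φ(p^e) = p^e − p^(e−1). Factorise 1603 = 7 · 229. Then
  φ(1603) = (7 − 1) · (229 − 1) = 6 · 228 = 1368.

Final answer: φ(1603) = 1368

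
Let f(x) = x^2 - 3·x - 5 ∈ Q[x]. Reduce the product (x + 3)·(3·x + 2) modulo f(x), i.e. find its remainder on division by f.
a · b ≡ 20·x + 21 (mod f(x))

First multiply in Q[x] without reducing: a · b = 3·x^2 + 11·x + 6. Now divide by f(x) = x^2 - 3·x - 5, eliminating the leading term at each step:
  leading term 3·x^2: subtract (3)·f(x) = 3·x^2 - 9·x - 15, leaving 20·x + 21
The degree is now < 2, so this is the remainder. Hence a · b ≡ 20·x + 21 in Q[x]/(f).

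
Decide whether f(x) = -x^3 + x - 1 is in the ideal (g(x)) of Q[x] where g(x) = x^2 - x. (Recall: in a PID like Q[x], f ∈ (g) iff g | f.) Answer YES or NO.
NO

In Q[x] the ideal (g) consists of all multiples of g, so f ∈ (g) iff g | f, i.e. iff the remainder of f on division by g is 0. Divide f by g (g is monic, so eliminate the leading term of the running remainder at each step):
  leading term -x^3: subtract (-x)·g(x) = -x^3 + x^2, leaving -x^2 + x - 1
  leading term -x^2: subtract (-1)·g(x) = -x^2 + x, leaving -1
The remainder r(x) = -1 ≠ 0 (and deg r < deg g), so g ∤ f, i.e. f ∉ (g).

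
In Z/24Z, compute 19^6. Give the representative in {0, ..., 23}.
1

Use repeated squaring. Binary(6) = 110. Walk through the bits of the exponent 6 left-to-right: at each bit after the leading one, square the running value, then multiply by 19 if the bit is 1 (always reducing mod 24):
  bit 1 = 1 (leading): start with 19.
  bit 2 = 1: square 19^2 = 361 ≡ 1; bit is 1, so multiply 1·19 = 19 (mod 24).
  bit 3 = 0: square 19^2 = 361 ≡ 1 (mod 24).
Final value: 19^6 ≡ 1 (mod 24).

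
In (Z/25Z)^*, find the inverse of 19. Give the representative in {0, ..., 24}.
19^(−1) ≡ 4 (mod 25)

Apply the extended Euclidean algorithm to (25, 19), tracking rows (r, s, t) with s·25 + t·19 = r. Each division r_prev = q·r_cur + r_new produces the new row as (previous row) − q·(current row):
  row A: (25, 1, 0)   [1·25 + 0·19 = 25]
  row B: (19, 0, 1)   [0·25 + 1·19 = 19]
  25 = 1·19 + 6   → row C = row A − 1·row B = (6, 1, −1)   [check: 1·25 − 1·19 = 6]
  19 = 3·6 + 1   → row D = row B − 3·row C = (1, −3, 4)   [check: −3·25 + 4·19 = 1]
  6 = 6·1 + 0   → remainder 0, stop. gcd = 1 (last nonzero row D).
The gcd is 1, so 19 is invertible mod 25. The last nonzero row gives −3·25 + 4·19 = 1, so t = 4. So 19^(−1) ≡ 4 (mod 25). Verify: 19 · 4 = 76 ≡ 1 (mod 25). ✓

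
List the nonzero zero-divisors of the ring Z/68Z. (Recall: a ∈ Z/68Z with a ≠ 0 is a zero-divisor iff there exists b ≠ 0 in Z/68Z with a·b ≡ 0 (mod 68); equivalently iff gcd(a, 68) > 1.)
An element a ∈ Z/68Z (with a ≠ 0) is a zero-divisor iff gcd(a, 68) > 1 (because a is a unit precisely when gcd(a, n) = 1, and in Z/nZ every nonzero, non-unit element is a zero-divisor). Scan a = 1, ..., 67 and keep those with gcd(a, 68) > 1:
  gcd(2, 68) = 2, gcd(4, 68) = 4, gcd(6, 68) = 2, gcd(8, 68) = 4, gcd(10, 68) = 2, gcd(12, 68) = 4, gcd(14, 68) = 2, gcd(16, 68) = 4, gcd(17, 68) = 17, gcd(18, 68) = 2, gcd(20, 68) = 4, gcd(22, 68) = 2, gcd(24, 68) = 4, gcd(26, 68) = 2, gcd(28, 68) = 4, gcd(30, 68) = 2, gcd(32, 68) = 4, gcd(34, 68) = 34, gcd(36, 68) = 4, gcd(38, 68) = 2, gcd(40, 68) = 4, gcd(42, 68) = 2, gcd(44, 68) = 4, gcd(46, 68) = 2, gcd(48, 68) = 4, gcd(50, 68) = 2, gcd(51, 68) = 17, gcd(52, 68) = 4, gcd(54, 68) = 2, gcd(56, 68) = 4, gcd(58, 68) = 2, gcd(60, 68) = 4, gcd(62, 68) = 2, gcd(64, 68) = 4, gcd(66, 68) = 2.
All other a ∈ {1, ..., 67} have gcd(a, 68) = 1 and are units. So the nonzero zero-divisors are exactly the 35 values of a appearing in this scan.

Final answer: nonzero zero-divisors of Z/68Z = {2, 4, 6, 8, 10, 12, 14, 16, 17, 18, 20, 22, 24, 26, 28, 30, 32, 34, 36, 38, 40, 42, 44, 46, 48, 50, 51, 52, 54, 56, 58, 60, 62, 64, 66}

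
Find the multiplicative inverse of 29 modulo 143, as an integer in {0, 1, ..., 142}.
29^(−1) ≡ 74 (mod 143)

Apply the extended Euclidean algorithm to (143, 29), tracking rows (r, s, t) with s·143 + t·29 = r. Each division r_prev = q·r_cur + r_new produces the new row as (previous row) − q·(current row):
  row A: (143, 1, 0)   [1·143 + 0·29 = 143]
  row B: (29, 0, 1)   [0·143 + 1·29 = 29]
  143 = 4·29 + 27   → row C = row A − 4·row B = (27, 1, −4)   [check: 1·143 − 4·29 = 27]
  29 = 1·27 + 2   → row D = row B − 1·row C = (2, −1, 5)   [check: −1·143 + 5·29 = 2]
  27 = 13·2 + 1   → row E = row C − 13·row D = (1, 14, −69)   [check: 14·143 − 69·29 = 1]
  2 = 2·1 + 0   → remainder 0, stop. gcd = 1 (last nonzero row E).
The gcd is 1, so 29 is invertible mod 143. The last nonzero row gives 14·143 − 69·29 = 1, so t = −69. So 29^(−1) ≡ −69 ≡ 74 (mod 143). Verify: 29 · 74 = 2146 ≡ 1 (mod 143). ✓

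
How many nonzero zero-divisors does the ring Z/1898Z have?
In Z/1898Z each nonzero element is either a unit (gcd with 1898 is 1) or a zero-divisor (gcd > 1). The number of units is φ(1898): factorise 1898 = 2 · 13 · 73, so φ(1898) = (2 − 1) · (13 − 1) · (73 − 1) = 1 · 12 · 72 = 864. The nonzero elements number 1898 − 1 = 1897. Hence the nonzero zero-divisors number 1897 − 864 = 1033.

Final answer: Z/1898Z has 1033 nonzero zero-divisors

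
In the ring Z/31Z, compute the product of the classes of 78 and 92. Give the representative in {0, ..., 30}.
Reduce the factors first: 78 ≡ 16, 92 ≡ 30 (mod 31), so 78 · 92 ≡ 16 · 30 (mod 31). 16 · 30 = 480. Dividing by 31: 480 = 15·31 + 15. So (78 · 92) mod 31 = 15.

Final answer: 15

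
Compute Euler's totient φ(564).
φ is multiplicative, with φ(p^e) = p^e − p^(e−1). Factorise 564 = 2^2 · 3 · 47. Then
  φ(564) = (2^2 − 2^1) · (3 − 1) · (47 − 1) = 2 · 2 · 46 = 184.

Final answer: φ(564) = 184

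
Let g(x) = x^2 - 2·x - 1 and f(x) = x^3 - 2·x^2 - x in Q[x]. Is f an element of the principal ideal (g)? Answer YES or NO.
In Q[x] the ideal (g) consists of all multiples of g, so f ∈ (g) iff g | f, i.e. iff the remainder of f on division by g is 0. Divide f by g (g is monic, so eliminate the leading term of the running remainder at each step):
  leading term x^3: subtract (x)·g(x) = x^3 - 2·x^2 - x, leaving 0
The remainder is 0, so f(x) = g(x) · h(x) with h(x) = x. Hence g | f, i.e. f ∈ (g).

Final answer: YES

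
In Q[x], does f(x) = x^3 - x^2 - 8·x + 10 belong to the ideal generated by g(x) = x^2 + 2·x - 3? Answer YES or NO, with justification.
NO

In Q[x] the ideal (g) consists of all multiples of g, so f ∈ (g) iff g | f, i.e. iff the remainder of f on division by g is 0. Divide f by g (g is monic, so eliminate the leading term of the running remainder at each step):
  leading term x^3: subtract (x)·g(x) = x^3 + 2·x^2 - 3·x, leaving -3·x^2 - 5·x + 10
  leading term -3·x^2: subtract (-3)·g(x) = -3·x^2 - 6·x + 9, leaving x + 1
The remainder r(x) = x + 1 ≠ 0 (and deg r < deg g), so g ∤ f, i.e. f ∉ (g).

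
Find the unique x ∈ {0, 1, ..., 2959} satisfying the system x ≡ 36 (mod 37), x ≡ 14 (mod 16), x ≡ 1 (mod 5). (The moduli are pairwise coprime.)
The moduli 37, 16, 5 are pairwise coprime, so by the CRT there is a unique solution mod 37·16·5 = 2960.
Solve by successive substitution. Start with x ≡ 36 (mod 37).
  Combine with x ≡ 14 (mod 16): write x = 36 + 37·t and require 36 + 37·t ≡ 14 (mod 16), i.e. 37·t ≡ 14 − 36 ≡ 10 (mod 16). Since 37^(−1) ≡ 13 (mod 16) (37 ≡ 5 (mod 16)), t ≡ 13·10 ≡ 2 (mod 16). So x ≡ 36 + 37·2 = 110 (mod 592).
  Combine with x ≡ 1 (mod 5): write x = 110 + 592·t and require 110 + 592·t ≡ 1 (mod 5), i.e. 592·t ≡ 1 − 110 ≡ 1 (mod 5). Since 592^(−1) ≡ 3 (mod 5) (592 ≡ 2 (mod 5)), t ≡ 3·1 ≡ 3 (mod 5). So x ≡ 110 + 592·3 = 1886 (mod 2960).
Unique solution in [0, 2960): x = 1886.

Final answer: x ≡ 1886 (mod 2960); the representative in [0, 2960) is 1886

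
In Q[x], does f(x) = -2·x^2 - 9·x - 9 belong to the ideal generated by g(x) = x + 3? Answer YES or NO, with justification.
In Q[x] the ideal (g) consists of all multiples of g, so f ∈ (g) iff g | f, i.e. iff the remainder of f on division by g is 0. Divide f by g (g is monic, so eliminate the leading term of the running remainder at each step):
  leading term -2·x^2: subtract (-2·x)·g(x) = -2·x^2 - 6·x, leaving -3·x - 9
  leading term -3·x: subtract (-3)·g(x) = -3·x - 9, leaving 0
The remainder is 0, so f(x) = g(x) · h(x) with h(x) = -2·x - 3. Hence g | f, i.e. f ∈ (g).

Final answer: YES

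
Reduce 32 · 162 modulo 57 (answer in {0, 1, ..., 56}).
54

Reduce the factors first: 162 ≡ 48 (mod 57), so 32 · 162 ≡ 32 · 48 (mod 57). 32 · 48 = 1536. Dividing by 57: 1536 = 26·57 + 54. So (32 · 162) mod 57 = 54.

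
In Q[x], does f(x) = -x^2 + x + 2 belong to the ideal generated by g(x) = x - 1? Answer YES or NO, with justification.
In Q[x] the ideal (g) consists of all multiples of g, so f ∈ (g) iff g | f, i.e. iff the remainder of f on division by g is 0. Divide f by g (g is monic, so eliminate the leading term of the running remainder at each step):
  leading term -x^2: subtract (-x)·g(x) = -x^2 + x, leaving 2
The remainder r(x) = 2 ≠ 0 (and deg r < deg g), so g ∤ f, i.e. f ∉ (g).

Final answer: NO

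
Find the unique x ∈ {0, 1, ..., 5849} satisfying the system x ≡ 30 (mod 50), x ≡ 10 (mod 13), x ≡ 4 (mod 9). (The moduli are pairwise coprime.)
The moduli 50, 13, 9 are pairwise coprime, so by the CRT there is a unique solution mod 50·13·9 = 5850.
Solve by successive substitution. Start with x ≡ 30 (mod 50).
  Combine with x ≡ 10 (mod 13): write x = 30 + 50·t and require 30 + 50·t ≡ 10 (mod 13), i.e. 50·t ≡ 10 − 30 ≡ 6 (mod 13). Since 50^(−1) ≡ 6 (mod 13) (50 ≡ 11 (mod 13)), t ≡ 6·6 ≡ 10 (mod 13). So x ≡ 30 + 50·10 = 530 (mod 650).
  Combine with x ≡ 4 (mod 9): write x = 530 + 650·t and require 530 + 650·t ≡ 4 (mod 9), i.e. 650·t ≡ 4 − 530 ≡ 5 (mod 9). Since 650^(−1) ≡ 5 (mod 9) (650 ≡ 2 (mod 9)), t ≡ 5·5 ≡ 7 (mod 9). So x ≡ 530 + 650·7 = 5080 (mod 5850).
Unique solution in [0, 5850): x = 5080.

Final answer: x ≡ 5080 (mod 5850); the representative in [0, 5850) is 5080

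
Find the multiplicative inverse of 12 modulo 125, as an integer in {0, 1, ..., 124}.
Apply the extended Euclidean algorithm to (125, 12), tracking rows (r, s, t) with s·125 + t·12 = r. Each division r_prev = q·r_cur + r_new produces the new row as (previous row) − q·(current row):
  row A: (125, 1, 0)   [1·125 + 0·12 = 125]
  row B: (12, 0, 1)   [0·125 + 1·12 = 12]
  125 = 10·12 + 5   → row C = row A − 10·row B = (5, 1, −10)   [check: 1·125 − 10·12 = 5]
  12 = 2·5 + 2   → row D = row B − 2·row C = (2, −2, 21)   [check: −2·125 + 21·12 = 2]
  5 = 2·2 + 1   → row E = row C − 2·row D = (1, 5, −52)   [check: 5·125 − 52·12 = 1]
  2 = 2·1 + 0   → remainder 0, stop. gcd = 1 (last nonzero row E).
The gcd is 1, so 12 is invertible mod 125. The last nonzero row gives 5·125 − 52·12 = 1, so t = −52. So 12^(−1) ≡ −52 ≡ 73 (mod 125). Verify: 12 · 73 = 876 ≡ 1 (mod 125). ✓

Final answer: 12^(−1) ≡ 73 (mod 125)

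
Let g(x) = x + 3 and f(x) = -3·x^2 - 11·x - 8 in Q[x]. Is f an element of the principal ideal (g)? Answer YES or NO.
NO

In Q[x] the ideal (g) consists of all multiples of g, so f ∈ (g) iff g | f, i.e. iff the remainder of f on division by g is 0. Divide f by g (g is monic, so eliminate the leading term of the running remainder at each step):
  leading term -3·x^2: subtract (-3·x)·g(x) = -3·x^2 - 9·x, leaving -2·x - 8
  leading term -2·x: subtract (-2)·g(x) = -2·x - 6, leaving -2
The remainder r(x) = -2 ≠ 0 (and deg r < deg g), so g ∤ f, i.e. f ∉ (g).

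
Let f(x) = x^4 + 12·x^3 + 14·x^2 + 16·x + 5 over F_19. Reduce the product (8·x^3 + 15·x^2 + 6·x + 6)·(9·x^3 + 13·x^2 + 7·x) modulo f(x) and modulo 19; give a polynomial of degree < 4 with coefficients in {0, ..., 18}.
Multiply as integer polynomials: a · b = 72·x^6 + 239·x^5 + 305·x^4 + 237·x^3 + 120·x^2 + 42·x. Reducing coefficients mod 19: a · b ≡ 15·x^6 + 11·x^5 + x^4 + 9·x^3 + 6·x^2 + 4·x. Now divide by f(x) = x^4 + 12·x^3 + 14·x^2 + 16·x + 5 in F_19[x], eliminating the leading term at each step:
  leading term 15·x^6: subtract (15·x^2)·f(x) = 15·x^6 + 9·x^5 + x^4 + 12·x^3 + 18·x^2, leaving 2·x^5 + 16·x^3 + 7·x^2 + 4·x (coefficients mod 19)
  leading term 2·x^5: subtract (2·x)·f(x) = 2·x^5 + 5·x^4 + 9·x^3 + 13·x^2 + 10·x, leaving 14·x^4 + 7·x^3 + 13·x^2 + 13·x (coefficients mod 19)
  leading term 14·x^4: subtract (14)·f(x) = 14·x^4 + 16·x^3 + 6·x^2 + 15·x + 13, leaving 10·x^3 + 7·x^2 + 17·x + 6 (coefficients mod 19)
The degree is now < 4, so this is the remainder. Hence a · b ≡ 10·x^3 + 7·x^2 + 17·x + 6 in F_19[x]/(f).

Final answer: a · b ≡ 10·x^3 + 7·x^2 + 17·x + 6 (mod f(x))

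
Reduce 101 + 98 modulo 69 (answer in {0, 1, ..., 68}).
Reduce the summands first: 101 ≡ 32, 98 ≡ 29 (mod 69), so 101 + 98 ≡ 32 + 29 (mod 69). 32 + 29 = 61; 61 = 0·69 + 61, so (101 + 98) mod 69 = 61.

Final answer: 61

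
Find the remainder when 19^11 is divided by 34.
25

Use repeated squaring. Binary(11) = 1011. Walk through the bits of the exponent 11 left-to-right: at each bit after the leading one, square the running value, then multiply by 19 if the bit is 1 (always reducing mod 34):
  bit 1 = 1 (leading): start with 19.
  bit 2 = 0: square 19^2 = 361 ≡ 21 (mod 34).
  bit 3 = 1: square 21^2 = 441 ≡ 33; bit is 1, so multiply 33·19 = 627 ≡ 15 (mod 34).
  bit 4 = 1: square 15^2 = 225 ≡ 21; bit is 1, so multiply 21·19 = 399 ≡ 25 (mod 34).
Final value: 19^11 ≡ 25 (mod 34).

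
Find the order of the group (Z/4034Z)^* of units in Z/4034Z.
|(Z/4034Z)^*| = 2016

(Z/4034Z)^* consists of the classes a with gcd(a, 4034) = 1, so its order is φ(4034). φ is multiplicative, with φ(p^e) = p^e − p^(e−1). Factorise 4034 = 2 · 2017. Then
  φ(4034) = (2 − 1) · (2017 − 1) = 1 · 2016 = 2016.
Thus |(Z/4034Z)^*| = 2016.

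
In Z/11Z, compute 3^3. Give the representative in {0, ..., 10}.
5

Use repeated squaring. Binary(3) = 11. Walk through the bits of the exponent 3 left-to-right: at each bit after the leading one, square the running value, then multiply by 3 if the bit is 1 (always reducing mod 11):
  bit 1 = 1 (leading): start with 3.
  bit 2 = 1: square 3^2 = 9; bit is 1, so multiply 9·3 = 27 ≡ 5 (mod 11).
Final value: 3^3 ≡ 5 (mod 11).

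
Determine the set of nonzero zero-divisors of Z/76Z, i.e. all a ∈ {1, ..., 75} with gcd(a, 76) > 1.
An element a ∈ Z/76Z (with a ≠ 0) is a zero-divisor iff gcd(a, 76) > 1 (because a is a unit precisely when gcd(a, n) = 1, and in Z/nZ every nonzero, non-unit element is a zero-divisor). Scan a = 1, ..., 75 and keep those with gcd(a, 76) > 1:
  gcd(2, 76) = 2, gcd(4, 76) = 4, gcd(6, 76) = 2, gcd(8, 76) = 4, gcd(10, 76) = 2, gcd(12, 76) = 4, gcd(14, 76) = 2, gcd(16, 76) = 4, gcd(18, 76) = 2, gcd(19, 76) = 19, gcd(20, 76) = 4, gcd(22, 76) = 2, gcd(24, 76) = 4, gcd(26, 76) = 2, gcd(28, 76) = 4, gcd(30, 76) = 2, gcd(32, 76) = 4, gcd(34, 76) = 2, gcd(36, 76) = 4, gcd(38, 76) = 38, gcd(40, 76) = 4, gcd(42, 76) = 2, gcd(44, 76) = 4, gcd(46, 76) = 2, gcd(48, 76) = 4, gcd(50, 76) = 2, gcd(52, 76) = 4, gcd(54, 76) = 2, gcd(56, 76) = 4, gcd(57, 76) = 19, gcd(58, 76) = 2, gcd(60, 76) = 4, gcd(62, 76) = 2, gcd(64, 76) = 4, gcd(66, 76) = 2, gcd(68, 76) = 4, gcd(70, 76) = 2, gcd(72, 76) = 4, gcd(74, 76) = 2.
All other a ∈ {1, ..., 75} have gcd(a, 76) = 1 and are units. So the nonzero zero-divisors are exactly the 39 values of a appearing in this scan.

Final answer: nonzero zero-divisors of Z/76Z = {2, 4, 6, 8, 10, 12, 14, 16, 18, 19, 20, 22, 24, 26, 28, 30, 32, 34, 36, 38, 40, 42, 44, 46, 48, 50, 52, 54, 56, 57, 58, 60, 62, 64, 66, 68, 70, 72, 74}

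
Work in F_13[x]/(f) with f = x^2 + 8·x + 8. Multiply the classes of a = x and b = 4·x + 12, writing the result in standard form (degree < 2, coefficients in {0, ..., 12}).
Multiply as integer polynomials: a · b = 4·x^2 + 12·x. Reducing coefficients mod 13: a · b ≡ 4·x^2 + 12·x. Now divide by f(x) = x^2 + 8·x + 8 in F_13[x], eliminating the leading term at each step:
  leading term 4·x^2: subtract (4)·f(x) = 4·x^2 + 6·x + 6, leaving 6·x + 7 (coefficients mod 13)
The degree is now < 2, so this is the remainder. Hence a · b ≡ 6·x + 7 in F_13[x]/(f).

Final answer: a · b ≡ 6·x + 7 (mod f(x))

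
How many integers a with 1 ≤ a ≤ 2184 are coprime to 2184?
576

The number of a ∈ {1, ..., 2184} with gcd(a, 2184) = 1 is by definition Euler's totient φ(2184). φ is multiplicative, with φ(p^e) = p^e − p^(e−1). Factorise 2184 = 2^3 · 3 · 7 · 13. Then
  φ(2184) = (2^3 − 2^2) · (3 − 1) · (7 − 1) · (13 − 1) = 4 · 2 · 6 · 12 = 576.
So there are 576 such integers.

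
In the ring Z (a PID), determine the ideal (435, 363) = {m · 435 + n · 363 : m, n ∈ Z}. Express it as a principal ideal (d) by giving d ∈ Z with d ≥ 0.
In the PID Z, (a, b) is generated by gcd(a, b). Compute gcd(435, 363) with the extended Euclidean algorithm, tracking rows (r, s, t) with s·435 + t·363 = r:
  row A: (435, 1, 0)   [1·435 + 0·363 = 435]
  row B: (363, 0, 1)   [0·435 + 1·363 = 363]
  435 = 1·363 + 72   → row C = row A − 1·row B = (72, 1, −1)   [check: 1·435 − 1·363 = 72]
  363 = 5·72 + 3   → row D = row B − 5·row C = (3, −5, 6)   [check: −5·435 + 6·363 = 3]
  72 = 24·3 + 0   → remainder 0, stop. gcd = 3 (last nonzero row D).
So gcd(435, 363) = 3, with Bézout identity −5·435 + 6·363 = 3. Containment (⊇): the Bézout identity exhibits 3 as an element of (435, 363), giving (3) ⊆ (435, 363). Containment (⊆): since 3 | 435 and 3 | 363 (435 = 3·145, 363 = 3·121), every Z-linear combination of 435 and 363 is divisible by 3, so (435, 363) ⊆ (3). Therefore (435, 363) = (3), d = 3.

Final answer: (435, 363) = (3); d = 3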